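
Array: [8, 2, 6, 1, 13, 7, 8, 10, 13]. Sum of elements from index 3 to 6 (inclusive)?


Prefix sums: [0, 8, 10, 16, 17, 30, 37, 45, 55, 68]
Sum[3..6] = prefix[7] - prefix[3] = 45 - 16 = 29


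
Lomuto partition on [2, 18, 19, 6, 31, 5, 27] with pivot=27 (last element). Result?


Elements <= 27 go left of pivot.
Result: [2, 18, 19, 6, 5, 27, 31], pivot at index 5


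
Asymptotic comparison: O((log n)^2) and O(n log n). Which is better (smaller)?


polylogarithmic grows slower than linearithmic
O((log n)^2) is asymptotically smaller; O(n log n) grows faster


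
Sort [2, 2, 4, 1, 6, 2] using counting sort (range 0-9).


Count array: [0, 1, 3, 0, 1, 0, 1, 0, 0, 0]
Reconstruct: [1, 2, 2, 2, 4, 6]


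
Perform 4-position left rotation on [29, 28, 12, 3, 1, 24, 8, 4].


Left rotate by 4: [1, 24, 8, 4, 29, 28, 12, 3]


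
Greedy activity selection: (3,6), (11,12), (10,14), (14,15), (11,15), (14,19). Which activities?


Greedy: pick earliest-ending, then skip overlaps.
Selected (3 activities): [(3, 6), (11, 12), (14, 15)]


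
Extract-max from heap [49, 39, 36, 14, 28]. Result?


Max = 49
Replace root with last, heapify down
Resulting heap: [39, 28, 36, 14]


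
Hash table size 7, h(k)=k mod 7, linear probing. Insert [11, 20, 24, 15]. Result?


Insertions: 11->slot 4; 20->slot 6; 24->slot 3; 15->slot 1
Table: [None, 15, None, 24, 11, None, 20]


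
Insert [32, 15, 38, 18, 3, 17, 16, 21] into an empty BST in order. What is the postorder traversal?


Root = 32; build tree by BST insertion.
Postorder traversal: [3, 16, 17, 21, 18, 15, 38, 32]


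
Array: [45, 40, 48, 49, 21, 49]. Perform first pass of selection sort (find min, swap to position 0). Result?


After one pass: [21, 40, 48, 49, 45, 49]


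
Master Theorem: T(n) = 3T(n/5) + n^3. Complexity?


a=3, b=5, c=3. log_5(3)=0.683 < c=3. Case 3: O(n^c) = O(n^3)
Complexity: O(n^3)


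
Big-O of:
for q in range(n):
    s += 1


Per nesting level: O(n) = O(n)
Complexity: O(n)


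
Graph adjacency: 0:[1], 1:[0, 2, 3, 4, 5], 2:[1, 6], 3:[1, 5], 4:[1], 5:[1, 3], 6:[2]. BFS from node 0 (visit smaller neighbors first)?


BFS queue: start with [0]
Visit order: [0, 1, 2, 3, 4, 5, 6]


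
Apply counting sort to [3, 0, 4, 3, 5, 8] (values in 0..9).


Count array: [1, 0, 0, 2, 1, 1, 0, 0, 1, 0]
Reconstruct: [0, 3, 3, 4, 5, 8]


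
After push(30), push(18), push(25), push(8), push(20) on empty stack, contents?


push(30) -> [30]
push(18) -> [30, 18]
push(25) -> [30, 18, 25]
push(8) -> [30, 18, 25, 8]
push(20) -> [30, 18, 25, 8, 20]
Final stack (bottom to top): [30, 18, 25, 8, 20]


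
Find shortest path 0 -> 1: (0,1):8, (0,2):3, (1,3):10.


Dijkstra from 0:
Distances: {0: 0, 1: 8, 2: 3, 3: 18}
Shortest distance to 1 = 8, path = [0, 1]


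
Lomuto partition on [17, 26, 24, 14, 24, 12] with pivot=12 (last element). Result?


Elements <= 12 go left of pivot.
Result: [12, 26, 24, 14, 24, 17], pivot at index 0


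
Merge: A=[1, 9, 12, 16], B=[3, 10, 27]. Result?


Compare heads, take smaller each step.
Merged: [1, 3, 9, 10, 12, 16, 27]


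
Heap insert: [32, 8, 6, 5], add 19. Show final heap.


Append 19: [32, 8, 6, 5, 19]
Bubble up: swap idx 4(19) with idx 1(8)
Result: [32, 19, 6, 5, 8]


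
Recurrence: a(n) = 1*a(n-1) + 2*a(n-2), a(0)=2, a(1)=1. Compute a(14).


Build bottom-up:
...a(12)=4097, a(13)=8191, a(14)=1*8191+2*4097=16385


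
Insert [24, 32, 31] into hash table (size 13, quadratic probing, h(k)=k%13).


Insertions: 24->slot 11; 32->slot 6; 31->slot 5
Table: [None, None, None, None, None, 31, 32, None, None, None, None, 24, None]


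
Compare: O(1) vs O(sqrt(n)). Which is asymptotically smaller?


constant grows slower than sublinear
O(1) is asymptotically smaller; O(sqrt(n)) grows faster


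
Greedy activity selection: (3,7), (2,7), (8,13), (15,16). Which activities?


Greedy: pick earliest-ending, then skip overlaps.
Selected (3 activities): [(3, 7), (8, 13), (15, 16)]


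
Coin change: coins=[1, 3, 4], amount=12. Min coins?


dp[0]=0; dp[i]=1+min(dp[i-c] for c in coins)
...dp[7]=2, dp[8]=2, dp[9]=3, dp[10]=3, dp[11]=3, dp[12]=3
Minimum coins for 12 = 3


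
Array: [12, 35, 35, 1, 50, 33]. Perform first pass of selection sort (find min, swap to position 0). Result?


After one pass: [1, 35, 35, 12, 50, 33]


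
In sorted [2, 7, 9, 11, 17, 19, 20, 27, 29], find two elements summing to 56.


Two pointers: lo=0, hi=8
Found pair: (27, 29) summing to 56


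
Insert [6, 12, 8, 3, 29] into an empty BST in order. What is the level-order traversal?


Root = 6; build tree by BST insertion.
Level-Order traversal: [6, 3, 12, 8, 29]


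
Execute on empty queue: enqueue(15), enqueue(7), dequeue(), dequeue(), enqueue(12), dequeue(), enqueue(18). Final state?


enqueue(15) -> [15]
enqueue(7) -> [15, 7]
dequeue() returns 15 -> [7]
dequeue() returns 7 -> []
enqueue(12) -> [12]
dequeue() returns 12 -> []
enqueue(18) -> [18]
Final queue (front to back): [18]


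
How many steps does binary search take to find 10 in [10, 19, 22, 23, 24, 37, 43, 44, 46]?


Search for 10:
[0,8] mid=4 arr[4]=24
[0,3] mid=1 arr[1]=19
[0,0] mid=0 arr[0]=10
Total: 3 comparisons


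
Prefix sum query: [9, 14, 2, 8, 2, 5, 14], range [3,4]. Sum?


Prefix sums: [0, 9, 23, 25, 33, 35, 40, 54]
Sum[3..4] = prefix[5] - prefix[3] = 35 - 25 = 10


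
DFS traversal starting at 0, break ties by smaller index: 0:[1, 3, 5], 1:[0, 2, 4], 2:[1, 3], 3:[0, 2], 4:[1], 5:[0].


DFS stack-based: start with [0]
Visit order: [0, 1, 2, 3, 4, 5]


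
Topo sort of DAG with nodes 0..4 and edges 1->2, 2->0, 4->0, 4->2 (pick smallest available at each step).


Kahn's algorithm, process smallest node first
Order: [1, 3, 4, 2, 0]


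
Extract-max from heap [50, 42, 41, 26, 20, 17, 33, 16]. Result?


Max = 50
Replace root with last, heapify down
Resulting heap: [42, 26, 41, 16, 20, 17, 33]


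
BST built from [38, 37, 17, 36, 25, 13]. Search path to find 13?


BST root = 38
Search for 13: compare at each node
Path: [38, 37, 17, 13]


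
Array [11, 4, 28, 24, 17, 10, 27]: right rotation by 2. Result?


Right rotate by 2: [10, 27, 11, 4, 28, 24, 17]


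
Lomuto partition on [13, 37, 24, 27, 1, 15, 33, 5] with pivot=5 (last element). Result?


Elements <= 5 go left of pivot.
Result: [1, 5, 24, 27, 13, 15, 33, 37], pivot at index 1


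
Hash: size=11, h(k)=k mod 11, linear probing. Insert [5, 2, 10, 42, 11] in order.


Insertions: 5->slot 5; 2->slot 2; 10->slot 10; 42->slot 9; 11->slot 0
Table: [11, None, 2, None, None, 5, None, None, None, 42, 10]


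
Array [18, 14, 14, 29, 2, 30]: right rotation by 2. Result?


Right rotate by 2: [2, 30, 18, 14, 14, 29]


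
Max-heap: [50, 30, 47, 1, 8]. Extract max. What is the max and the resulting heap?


Max = 50
Replace root with last, heapify down
Resulting heap: [47, 30, 8, 1]


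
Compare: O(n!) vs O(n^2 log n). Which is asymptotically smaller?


n^2 log n grows slower than factorial
O(n^2 log n) is asymptotically smaller; O(n!) grows faster


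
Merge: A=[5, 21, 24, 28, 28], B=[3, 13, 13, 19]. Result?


Compare heads, take smaller each step.
Merged: [3, 5, 13, 13, 19, 21, 24, 28, 28]


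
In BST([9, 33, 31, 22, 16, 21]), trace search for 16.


BST root = 9
Search for 16: compare at each node
Path: [9, 33, 31, 22, 16]


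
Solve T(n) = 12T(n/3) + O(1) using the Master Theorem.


a=12, b=3, c=0. log_3(12)=2.262 > c=0. Case 1: O(n^log_b(a)) = O(n^2.262)
Complexity: O(n^2.262)


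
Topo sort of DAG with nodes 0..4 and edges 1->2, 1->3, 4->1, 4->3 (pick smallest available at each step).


Kahn's algorithm, process smallest node first
Order: [0, 4, 1, 2, 3]


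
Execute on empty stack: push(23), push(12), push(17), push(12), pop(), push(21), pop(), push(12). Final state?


push(23) -> [23]
push(12) -> [23, 12]
push(17) -> [23, 12, 17]
push(12) -> [23, 12, 17, 12]
pop() returns 12 -> [23, 12, 17]
push(21) -> [23, 12, 17, 21]
pop() returns 21 -> [23, 12, 17]
push(12) -> [23, 12, 17, 12]
Final stack (bottom to top): [23, 12, 17, 12]


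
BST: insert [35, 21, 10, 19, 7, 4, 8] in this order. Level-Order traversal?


Root = 35; build tree by BST insertion.
Level-Order traversal: [35, 21, 10, 7, 19, 4, 8]


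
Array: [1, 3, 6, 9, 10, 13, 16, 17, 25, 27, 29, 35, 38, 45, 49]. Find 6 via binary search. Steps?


Search for 6:
[0,14] mid=7 arr[7]=17
[0,6] mid=3 arr[3]=9
[0,2] mid=1 arr[1]=3
[2,2] mid=2 arr[2]=6
Total: 4 comparisons


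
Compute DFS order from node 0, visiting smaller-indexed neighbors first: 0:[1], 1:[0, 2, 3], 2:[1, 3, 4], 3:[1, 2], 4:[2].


DFS stack-based: start with [0]
Visit order: [0, 1, 2, 3, 4]


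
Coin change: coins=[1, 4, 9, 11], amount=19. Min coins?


dp[0]=0; dp[i]=1+min(dp[i-c] for c in coins)
...dp[14]=3, dp[15]=2, dp[16]=3, dp[17]=3, dp[18]=2, dp[19]=3
Minimum coins for 19 = 3


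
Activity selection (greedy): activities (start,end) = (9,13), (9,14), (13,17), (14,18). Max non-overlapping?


Greedy: pick earliest-ending, then skip overlaps.
Selected (2 activities): [(9, 13), (13, 17)]


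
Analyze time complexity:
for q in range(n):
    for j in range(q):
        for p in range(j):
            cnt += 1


Per nesting level: O(n) * O(n) [triangular over q] * O(n) [triangular over j] = O(n^3)
Complexity: O(n^3)


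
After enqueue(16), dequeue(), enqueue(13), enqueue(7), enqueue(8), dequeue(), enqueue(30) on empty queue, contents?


enqueue(16) -> [16]
dequeue() returns 16 -> []
enqueue(13) -> [13]
enqueue(7) -> [13, 7]
enqueue(8) -> [13, 7, 8]
dequeue() returns 13 -> [7, 8]
enqueue(30) -> [7, 8, 30]
Final queue (front to back): [7, 8, 30]


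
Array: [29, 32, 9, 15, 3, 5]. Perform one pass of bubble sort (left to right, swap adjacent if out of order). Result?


After one pass: [29, 9, 15, 3, 5, 32]


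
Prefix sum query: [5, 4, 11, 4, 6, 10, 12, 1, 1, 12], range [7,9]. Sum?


Prefix sums: [0, 5, 9, 20, 24, 30, 40, 52, 53, 54, 66]
Sum[7..9] = prefix[10] - prefix[7] = 66 - 52 = 14


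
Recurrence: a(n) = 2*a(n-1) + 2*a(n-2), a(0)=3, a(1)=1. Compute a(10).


Build bottom-up:
...a(8)=2864, a(9)=7824, a(10)=2*7824+2*2864=21376


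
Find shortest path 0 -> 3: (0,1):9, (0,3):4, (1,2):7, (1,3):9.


Dijkstra from 0:
Distances: {0: 0, 1: 9, 2: 16, 3: 4}
Shortest distance to 3 = 4, path = [0, 3]


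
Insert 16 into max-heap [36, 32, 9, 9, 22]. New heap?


Append 16: [36, 32, 9, 9, 22, 16]
Bubble up: swap idx 5(16) with idx 2(9)
Result: [36, 32, 16, 9, 22, 9]


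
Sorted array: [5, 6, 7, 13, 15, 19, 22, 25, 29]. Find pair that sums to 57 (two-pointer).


Two pointers: lo=0, hi=8
No pair sums to 57


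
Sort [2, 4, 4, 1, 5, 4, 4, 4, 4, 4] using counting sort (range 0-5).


Count array: [0, 1, 1, 0, 7, 1]
Reconstruct: [1, 2, 4, 4, 4, 4, 4, 4, 4, 5]


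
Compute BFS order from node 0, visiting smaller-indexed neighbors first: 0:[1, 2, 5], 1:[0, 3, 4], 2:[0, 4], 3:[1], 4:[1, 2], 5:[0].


BFS queue: start with [0]
Visit order: [0, 1, 2, 5, 3, 4]


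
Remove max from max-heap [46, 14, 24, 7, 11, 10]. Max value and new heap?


Max = 46
Replace root with last, heapify down
Resulting heap: [24, 14, 10, 7, 11]


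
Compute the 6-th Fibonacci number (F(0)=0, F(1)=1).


F(n)=F(n-1)+F(n-2)
...F(4)=3, F(5)=5, F(6)=8


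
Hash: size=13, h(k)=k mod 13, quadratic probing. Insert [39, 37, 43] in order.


Insertions: 39->slot 0; 37->slot 11; 43->slot 4
Table: [39, None, None, None, 43, None, None, None, None, None, None, 37, None]


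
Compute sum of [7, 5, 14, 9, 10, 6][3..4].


Prefix sums: [0, 7, 12, 26, 35, 45, 51]
Sum[3..4] = prefix[5] - prefix[3] = 45 - 26 = 19


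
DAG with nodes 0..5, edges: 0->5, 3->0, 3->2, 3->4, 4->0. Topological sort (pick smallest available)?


Kahn's algorithm, process smallest node first
Order: [1, 3, 2, 4, 0, 5]


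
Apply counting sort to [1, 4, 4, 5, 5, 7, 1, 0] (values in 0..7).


Count array: [1, 2, 0, 0, 2, 2, 0, 1]
Reconstruct: [0, 1, 1, 4, 4, 5, 5, 7]


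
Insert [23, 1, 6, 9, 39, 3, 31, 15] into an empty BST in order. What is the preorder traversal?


Root = 23; build tree by BST insertion.
Preorder traversal: [23, 1, 6, 3, 9, 15, 39, 31]


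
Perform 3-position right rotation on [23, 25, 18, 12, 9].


Right rotate by 3: [18, 12, 9, 23, 25]


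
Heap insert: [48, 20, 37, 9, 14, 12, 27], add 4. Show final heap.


Append 4: [48, 20, 37, 9, 14, 12, 27, 4]
Bubble up: no swaps needed
Result: [48, 20, 37, 9, 14, 12, 27, 4]


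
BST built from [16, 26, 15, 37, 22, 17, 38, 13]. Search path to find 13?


BST root = 16
Search for 13: compare at each node
Path: [16, 15, 13]


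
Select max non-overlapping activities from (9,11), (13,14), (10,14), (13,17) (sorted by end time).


Greedy: pick earliest-ending, then skip overlaps.
Selected (2 activities): [(9, 11), (13, 14)]


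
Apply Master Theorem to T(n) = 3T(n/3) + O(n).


a=3, b=3, c=1. log_3(3)=1 = c=1. Case 2: O(n^c log n) = O(n log n)
Complexity: O(n log n)


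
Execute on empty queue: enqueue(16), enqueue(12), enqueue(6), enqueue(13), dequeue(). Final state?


enqueue(16) -> [16]
enqueue(12) -> [16, 12]
enqueue(6) -> [16, 12, 6]
enqueue(13) -> [16, 12, 6, 13]
dequeue() returns 16 -> [12, 6, 13]
Final queue (front to back): [12, 6, 13]


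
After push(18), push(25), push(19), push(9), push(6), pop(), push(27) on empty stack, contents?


push(18) -> [18]
push(25) -> [18, 25]
push(19) -> [18, 25, 19]
push(9) -> [18, 25, 19, 9]
push(6) -> [18, 25, 19, 9, 6]
pop() returns 6 -> [18, 25, 19, 9]
push(27) -> [18, 25, 19, 9, 27]
Final stack (bottom to top): [18, 25, 19, 9, 27]


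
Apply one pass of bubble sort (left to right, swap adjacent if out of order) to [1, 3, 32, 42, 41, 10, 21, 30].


After one pass: [1, 3, 32, 41, 10, 21, 30, 42]


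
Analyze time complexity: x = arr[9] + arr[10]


Analysis: constant-time operation, no loop
Complexity: O(1)


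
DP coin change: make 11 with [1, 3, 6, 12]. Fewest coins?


dp[0]=0; dp[i]=1+min(dp[i-c] for c in coins)
...dp[6]=1, dp[7]=2, dp[8]=3, dp[9]=2, dp[10]=3, dp[11]=4
Minimum coins for 11 = 4


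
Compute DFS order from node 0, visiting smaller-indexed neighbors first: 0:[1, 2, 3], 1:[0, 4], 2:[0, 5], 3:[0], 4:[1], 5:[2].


DFS stack-based: start with [0]
Visit order: [0, 1, 4, 2, 5, 3]


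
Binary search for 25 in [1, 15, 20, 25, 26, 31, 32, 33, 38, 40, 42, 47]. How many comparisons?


Search for 25:
[0,11] mid=5 arr[5]=31
[0,4] mid=2 arr[2]=20
[3,4] mid=3 arr[3]=25
Total: 3 comparisons


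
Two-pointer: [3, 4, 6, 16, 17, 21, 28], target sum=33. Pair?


Two pointers: lo=0, hi=6
Found pair: (16, 17) summing to 33


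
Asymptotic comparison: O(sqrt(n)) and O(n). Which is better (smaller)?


sublinear grows slower than linear
O(sqrt(n)) is asymptotically smaller; O(n) grows faster


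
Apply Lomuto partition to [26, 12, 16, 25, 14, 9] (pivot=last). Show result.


Elements <= 9 go left of pivot.
Result: [9, 12, 16, 25, 14, 26], pivot at index 0


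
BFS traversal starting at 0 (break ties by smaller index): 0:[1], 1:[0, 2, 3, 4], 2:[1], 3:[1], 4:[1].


BFS queue: start with [0]
Visit order: [0, 1, 2, 3, 4]


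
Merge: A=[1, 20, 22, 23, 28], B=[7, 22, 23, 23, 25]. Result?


Compare heads, take smaller each step.
Merged: [1, 7, 20, 22, 22, 23, 23, 23, 25, 28]


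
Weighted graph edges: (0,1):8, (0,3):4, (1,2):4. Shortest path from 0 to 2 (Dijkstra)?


Dijkstra from 0:
Distances: {0: 0, 1: 8, 2: 12, 3: 4}
Shortest distance to 2 = 12, path = [0, 1, 2]


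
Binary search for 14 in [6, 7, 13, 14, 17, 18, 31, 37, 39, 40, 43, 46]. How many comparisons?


Search for 14:
[0,11] mid=5 arr[5]=18
[0,4] mid=2 arr[2]=13
[3,4] mid=3 arr[3]=14
Total: 3 comparisons


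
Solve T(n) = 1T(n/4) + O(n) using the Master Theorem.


a=1, b=4, c=1. log_4(1)=0 < c=1. Case 3: O(n^c) = O(n)
Complexity: O(n)


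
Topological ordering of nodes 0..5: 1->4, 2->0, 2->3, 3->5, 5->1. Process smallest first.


Kahn's algorithm, process smallest node first
Order: [2, 0, 3, 5, 1, 4]


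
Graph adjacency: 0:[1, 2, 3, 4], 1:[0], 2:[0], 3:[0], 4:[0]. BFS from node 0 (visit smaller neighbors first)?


BFS queue: start with [0]
Visit order: [0, 1, 2, 3, 4]


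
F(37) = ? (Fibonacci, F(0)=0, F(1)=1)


F(n)=F(n-1)+F(n-2)
...F(35)=9227465, F(36)=14930352, F(37)=24157817


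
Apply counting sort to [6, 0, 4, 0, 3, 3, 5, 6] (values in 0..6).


Count array: [2, 0, 0, 2, 1, 1, 2]
Reconstruct: [0, 0, 3, 3, 4, 5, 6, 6]


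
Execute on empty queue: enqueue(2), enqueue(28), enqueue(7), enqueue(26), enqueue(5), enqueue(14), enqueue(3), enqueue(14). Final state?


enqueue(2) -> [2]
enqueue(28) -> [2, 28]
enqueue(7) -> [2, 28, 7]
enqueue(26) -> [2, 28, 7, 26]
enqueue(5) -> [2, 28, 7, 26, 5]
enqueue(14) -> [2, 28, 7, 26, 5, 14]
enqueue(3) -> [2, 28, 7, 26, 5, 14, 3]
enqueue(14) -> [2, 28, 7, 26, 5, 14, 3, 14]
Final queue (front to back): [2, 28, 7, 26, 5, 14, 3, 14]


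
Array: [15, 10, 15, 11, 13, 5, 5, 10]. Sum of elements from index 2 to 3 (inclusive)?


Prefix sums: [0, 15, 25, 40, 51, 64, 69, 74, 84]
Sum[2..3] = prefix[4] - prefix[2] = 51 - 25 = 26


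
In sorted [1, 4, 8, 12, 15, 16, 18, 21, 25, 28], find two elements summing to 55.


Two pointers: lo=0, hi=9
No pair sums to 55


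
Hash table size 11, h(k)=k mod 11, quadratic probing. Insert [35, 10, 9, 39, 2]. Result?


Insertions: 35->slot 2; 10->slot 10; 9->slot 9; 39->slot 6; 2->slot 3
Table: [None, None, 35, 2, None, None, 39, None, None, 9, 10]


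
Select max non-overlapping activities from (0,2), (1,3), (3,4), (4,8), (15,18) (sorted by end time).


Greedy: pick earliest-ending, then skip overlaps.
Selected (4 activities): [(0, 2), (3, 4), (4, 8), (15, 18)]


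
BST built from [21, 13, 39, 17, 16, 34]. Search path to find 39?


BST root = 21
Search for 39: compare at each node
Path: [21, 39]


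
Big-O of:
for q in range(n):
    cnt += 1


Per nesting level: O(n) = O(n)
Complexity: O(n)


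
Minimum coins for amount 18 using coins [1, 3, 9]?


dp[0]=0; dp[i]=1+min(dp[i-c] for c in coins)
...dp[13]=3, dp[14]=4, dp[15]=3, dp[16]=4, dp[17]=5, dp[18]=2
Minimum coins for 18 = 2


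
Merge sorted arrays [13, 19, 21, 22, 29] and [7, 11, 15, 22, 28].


Compare heads, take smaller each step.
Merged: [7, 11, 13, 15, 19, 21, 22, 22, 28, 29]


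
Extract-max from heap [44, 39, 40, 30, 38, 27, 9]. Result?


Max = 44
Replace root with last, heapify down
Resulting heap: [40, 39, 27, 30, 38, 9]


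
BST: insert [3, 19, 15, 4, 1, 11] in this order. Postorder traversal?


Root = 3; build tree by BST insertion.
Postorder traversal: [1, 11, 4, 15, 19, 3]


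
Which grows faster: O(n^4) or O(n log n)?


linearithmic grows slower than quartic
O(n log n) is asymptotically smaller; O(n^4) grows faster


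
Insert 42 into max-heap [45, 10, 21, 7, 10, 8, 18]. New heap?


Append 42: [45, 10, 21, 7, 10, 8, 18, 42]
Bubble up: swap idx 7(42) with idx 3(7); swap idx 3(42) with idx 1(10)
Result: [45, 42, 21, 10, 10, 8, 18, 7]


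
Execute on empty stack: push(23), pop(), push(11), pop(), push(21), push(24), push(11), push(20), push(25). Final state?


push(23) -> [23]
pop() returns 23 -> []
push(11) -> [11]
pop() returns 11 -> []
push(21) -> [21]
push(24) -> [21, 24]
push(11) -> [21, 24, 11]
push(20) -> [21, 24, 11, 20]
push(25) -> [21, 24, 11, 20, 25]
Final stack (bottom to top): [21, 24, 11, 20, 25]


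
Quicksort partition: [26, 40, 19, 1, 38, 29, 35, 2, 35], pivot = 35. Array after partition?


Elements <= 35 go left of pivot.
Result: [26, 19, 1, 29, 35, 2, 35, 40, 38], pivot at index 6


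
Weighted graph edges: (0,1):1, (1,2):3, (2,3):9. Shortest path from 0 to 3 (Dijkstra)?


Dijkstra from 0:
Distances: {0: 0, 1: 1, 2: 4, 3: 13}
Shortest distance to 3 = 13, path = [0, 1, 2, 3]


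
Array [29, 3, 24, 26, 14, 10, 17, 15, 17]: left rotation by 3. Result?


Left rotate by 3: [26, 14, 10, 17, 15, 17, 29, 3, 24]


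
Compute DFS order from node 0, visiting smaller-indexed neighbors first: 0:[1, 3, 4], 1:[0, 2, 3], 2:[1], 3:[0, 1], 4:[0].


DFS stack-based: start with [0]
Visit order: [0, 1, 2, 3, 4]


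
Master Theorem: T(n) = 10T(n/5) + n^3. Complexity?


a=10, b=5, c=3. log_5(10)=1.431 < c=3. Case 3: O(n^c) = O(n^3)
Complexity: O(n^3)


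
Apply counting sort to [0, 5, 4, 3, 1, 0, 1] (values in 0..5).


Count array: [2, 2, 0, 1, 1, 1]
Reconstruct: [0, 0, 1, 1, 3, 4, 5]


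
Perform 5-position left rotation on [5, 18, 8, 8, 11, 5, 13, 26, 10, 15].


Left rotate by 5: [5, 13, 26, 10, 15, 5, 18, 8, 8, 11]


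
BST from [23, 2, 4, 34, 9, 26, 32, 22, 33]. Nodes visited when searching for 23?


BST root = 23
Search for 23: compare at each node
Path: [23]


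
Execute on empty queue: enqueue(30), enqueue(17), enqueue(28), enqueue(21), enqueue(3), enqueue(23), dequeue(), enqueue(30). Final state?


enqueue(30) -> [30]
enqueue(17) -> [30, 17]
enqueue(28) -> [30, 17, 28]
enqueue(21) -> [30, 17, 28, 21]
enqueue(3) -> [30, 17, 28, 21, 3]
enqueue(23) -> [30, 17, 28, 21, 3, 23]
dequeue() returns 30 -> [17, 28, 21, 3, 23]
enqueue(30) -> [17, 28, 21, 3, 23, 30]
Final queue (front to back): [17, 28, 21, 3, 23, 30]


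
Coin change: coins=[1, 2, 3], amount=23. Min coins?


dp[0]=0; dp[i]=1+min(dp[i-c] for c in coins)
...dp[18]=6, dp[19]=7, dp[20]=7, dp[21]=7, dp[22]=8, dp[23]=8
Minimum coins for 23 = 8


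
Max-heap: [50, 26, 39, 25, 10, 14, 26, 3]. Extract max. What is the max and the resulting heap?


Max = 50
Replace root with last, heapify down
Resulting heap: [39, 26, 26, 25, 10, 14, 3]


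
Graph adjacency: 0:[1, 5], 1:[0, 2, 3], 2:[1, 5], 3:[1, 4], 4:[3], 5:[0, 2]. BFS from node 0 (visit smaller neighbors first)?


BFS queue: start with [0]
Visit order: [0, 1, 5, 2, 3, 4]


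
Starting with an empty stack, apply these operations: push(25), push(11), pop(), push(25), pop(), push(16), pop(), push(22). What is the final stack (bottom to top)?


push(25) -> [25]
push(11) -> [25, 11]
pop() returns 11 -> [25]
push(25) -> [25, 25]
pop() returns 25 -> [25]
push(16) -> [25, 16]
pop() returns 16 -> [25]
push(22) -> [25, 22]
Final stack (bottom to top): [25, 22]


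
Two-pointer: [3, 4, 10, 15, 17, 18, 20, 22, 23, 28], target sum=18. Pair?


Two pointers: lo=0, hi=9
Found pair: (3, 15) summing to 18


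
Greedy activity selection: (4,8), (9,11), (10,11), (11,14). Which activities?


Greedy: pick earliest-ending, then skip overlaps.
Selected (3 activities): [(4, 8), (9, 11), (11, 14)]


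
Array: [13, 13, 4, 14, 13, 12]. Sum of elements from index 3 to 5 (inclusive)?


Prefix sums: [0, 13, 26, 30, 44, 57, 69]
Sum[3..5] = prefix[6] - prefix[3] = 69 - 30 = 39


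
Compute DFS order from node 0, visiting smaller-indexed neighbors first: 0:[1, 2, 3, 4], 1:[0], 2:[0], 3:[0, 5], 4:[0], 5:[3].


DFS stack-based: start with [0]
Visit order: [0, 1, 2, 3, 5, 4]


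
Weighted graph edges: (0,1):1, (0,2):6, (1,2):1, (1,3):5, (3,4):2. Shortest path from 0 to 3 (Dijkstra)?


Dijkstra from 0:
Distances: {0: 0, 1: 1, 2: 2, 3: 6, 4: 8}
Shortest distance to 3 = 6, path = [0, 1, 3]


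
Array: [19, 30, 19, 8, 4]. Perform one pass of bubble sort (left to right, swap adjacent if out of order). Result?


After one pass: [19, 19, 8, 4, 30]


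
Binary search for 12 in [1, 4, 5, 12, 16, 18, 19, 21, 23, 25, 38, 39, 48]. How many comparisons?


Search for 12:
[0,12] mid=6 arr[6]=19
[0,5] mid=2 arr[2]=5
[3,5] mid=4 arr[4]=16
[3,3] mid=3 arr[3]=12
Total: 4 comparisons


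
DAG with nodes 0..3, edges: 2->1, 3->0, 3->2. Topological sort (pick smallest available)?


Kahn's algorithm, process smallest node first
Order: [3, 0, 2, 1]


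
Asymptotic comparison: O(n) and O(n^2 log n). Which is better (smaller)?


linear grows slower than n^2 log n
O(n) is asymptotically smaller; O(n^2 log n) grows faster


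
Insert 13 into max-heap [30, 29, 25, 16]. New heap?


Append 13: [30, 29, 25, 16, 13]
Bubble up: no swaps needed
Result: [30, 29, 25, 16, 13]


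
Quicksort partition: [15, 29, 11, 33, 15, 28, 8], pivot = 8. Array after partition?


Elements <= 8 go left of pivot.
Result: [8, 29, 11, 33, 15, 28, 15], pivot at index 0


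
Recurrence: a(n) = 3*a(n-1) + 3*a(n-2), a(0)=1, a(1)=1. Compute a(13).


Build bottom-up:
...a(11)=909306, a(12)=3447441, a(13)=3*3447441+3*909306=13070241


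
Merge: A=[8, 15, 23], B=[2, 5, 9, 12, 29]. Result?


Compare heads, take smaller each step.
Merged: [2, 5, 8, 9, 12, 15, 23, 29]


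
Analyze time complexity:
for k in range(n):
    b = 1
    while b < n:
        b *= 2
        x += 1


Per nesting level: O(n) * O(log n) = O(n log n)
Complexity: O(n log n)


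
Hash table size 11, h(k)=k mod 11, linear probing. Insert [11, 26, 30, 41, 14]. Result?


Insertions: 11->slot 0; 26->slot 4; 30->slot 8; 41->slot 9; 14->slot 3
Table: [11, None, None, 14, 26, None, None, None, 30, 41, None]


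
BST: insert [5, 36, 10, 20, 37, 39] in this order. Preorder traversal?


Root = 5; build tree by BST insertion.
Preorder traversal: [5, 36, 10, 20, 37, 39]


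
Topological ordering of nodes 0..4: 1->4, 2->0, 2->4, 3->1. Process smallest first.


Kahn's algorithm, process smallest node first
Order: [2, 0, 3, 1, 4]


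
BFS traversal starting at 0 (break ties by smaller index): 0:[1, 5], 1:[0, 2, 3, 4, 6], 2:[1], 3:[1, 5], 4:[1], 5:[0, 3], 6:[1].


BFS queue: start with [0]
Visit order: [0, 1, 5, 2, 3, 4, 6]


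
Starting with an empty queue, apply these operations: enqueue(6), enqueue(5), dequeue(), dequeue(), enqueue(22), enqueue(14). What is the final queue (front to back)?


enqueue(6) -> [6]
enqueue(5) -> [6, 5]
dequeue() returns 6 -> [5]
dequeue() returns 5 -> []
enqueue(22) -> [22]
enqueue(14) -> [22, 14]
Final queue (front to back): [22, 14]


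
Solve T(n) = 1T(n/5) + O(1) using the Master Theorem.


a=1, b=5, c=0. log_5(1)=0 = c=0. Case 2: O(n^c log n) = O(log n)
Complexity: O(log n)


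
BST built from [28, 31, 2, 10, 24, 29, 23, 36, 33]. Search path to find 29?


BST root = 28
Search for 29: compare at each node
Path: [28, 31, 29]


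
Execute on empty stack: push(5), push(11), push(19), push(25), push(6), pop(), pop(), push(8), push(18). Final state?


push(5) -> [5]
push(11) -> [5, 11]
push(19) -> [5, 11, 19]
push(25) -> [5, 11, 19, 25]
push(6) -> [5, 11, 19, 25, 6]
pop() returns 6 -> [5, 11, 19, 25]
pop() returns 25 -> [5, 11, 19]
push(8) -> [5, 11, 19, 8]
push(18) -> [5, 11, 19, 8, 18]
Final stack (bottom to top): [5, 11, 19, 8, 18]


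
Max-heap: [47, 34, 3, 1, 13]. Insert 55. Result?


Append 55: [47, 34, 3, 1, 13, 55]
Bubble up: swap idx 5(55) with idx 2(3); swap idx 2(55) with idx 0(47)
Result: [55, 34, 47, 1, 13, 3]


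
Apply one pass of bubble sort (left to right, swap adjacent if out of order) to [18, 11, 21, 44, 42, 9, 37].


After one pass: [11, 18, 21, 42, 9, 37, 44]


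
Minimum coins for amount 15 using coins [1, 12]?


dp[0]=0; dp[i]=1+min(dp[i-c] for c in coins)
...dp[10]=10, dp[11]=11, dp[12]=1, dp[13]=2, dp[14]=3, dp[15]=4
Minimum coins for 15 = 4


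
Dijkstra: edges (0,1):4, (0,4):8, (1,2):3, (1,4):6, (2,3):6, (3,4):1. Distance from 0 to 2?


Dijkstra from 0:
Distances: {0: 0, 1: 4, 2: 7, 3: 9, 4: 8}
Shortest distance to 2 = 7, path = [0, 1, 2]


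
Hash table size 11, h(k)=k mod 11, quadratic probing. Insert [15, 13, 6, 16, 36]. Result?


Insertions: 15->slot 4; 13->slot 2; 6->slot 6; 16->slot 5; 36->slot 3
Table: [None, None, 13, 36, 15, 16, 6, None, None, None, None]


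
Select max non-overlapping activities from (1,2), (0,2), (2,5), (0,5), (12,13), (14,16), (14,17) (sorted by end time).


Greedy: pick earliest-ending, then skip overlaps.
Selected (4 activities): [(1, 2), (2, 5), (12, 13), (14, 16)]


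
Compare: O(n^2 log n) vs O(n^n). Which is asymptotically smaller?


n^2 log n grows slower than n^n
O(n^2 log n) is asymptotically smaller; O(n^n) grows faster


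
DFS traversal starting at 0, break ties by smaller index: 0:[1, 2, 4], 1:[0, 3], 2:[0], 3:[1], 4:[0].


DFS stack-based: start with [0]
Visit order: [0, 1, 3, 2, 4]


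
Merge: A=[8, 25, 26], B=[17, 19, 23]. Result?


Compare heads, take smaller each step.
Merged: [8, 17, 19, 23, 25, 26]


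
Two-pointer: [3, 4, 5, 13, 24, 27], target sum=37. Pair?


Two pointers: lo=0, hi=5
Found pair: (13, 24) summing to 37


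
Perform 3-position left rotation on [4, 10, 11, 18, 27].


Left rotate by 3: [18, 27, 4, 10, 11]


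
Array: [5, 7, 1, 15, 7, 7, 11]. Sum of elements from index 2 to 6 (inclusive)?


Prefix sums: [0, 5, 12, 13, 28, 35, 42, 53]
Sum[2..6] = prefix[7] - prefix[2] = 53 - 12 = 41


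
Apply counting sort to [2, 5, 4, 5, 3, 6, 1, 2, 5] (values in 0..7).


Count array: [0, 1, 2, 1, 1, 3, 1, 0]
Reconstruct: [1, 2, 2, 3, 4, 5, 5, 5, 6]


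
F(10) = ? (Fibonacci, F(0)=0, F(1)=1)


F(n)=F(n-1)+F(n-2)
...F(8)=21, F(9)=34, F(10)=55


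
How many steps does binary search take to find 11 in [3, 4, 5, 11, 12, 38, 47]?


Search for 11:
[0,6] mid=3 arr[3]=11
Total: 1 comparisons


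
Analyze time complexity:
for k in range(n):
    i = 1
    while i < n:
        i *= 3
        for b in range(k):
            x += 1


Per nesting level: O(n) * O(log n) * O(n) [triangular over k] = O(n^2 log n)
Complexity: O(n^2 log n)


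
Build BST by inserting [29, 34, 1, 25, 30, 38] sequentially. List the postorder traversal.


Root = 29; build tree by BST insertion.
Postorder traversal: [25, 1, 30, 38, 34, 29]


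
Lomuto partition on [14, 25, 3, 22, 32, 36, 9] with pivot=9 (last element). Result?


Elements <= 9 go left of pivot.
Result: [3, 9, 14, 22, 32, 36, 25], pivot at index 1


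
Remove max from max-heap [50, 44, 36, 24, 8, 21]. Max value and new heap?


Max = 50
Replace root with last, heapify down
Resulting heap: [44, 24, 36, 21, 8]


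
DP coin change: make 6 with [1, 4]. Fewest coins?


dp[0]=0; dp[i]=1+min(dp[i-c] for c in coins)
...dp[1]=1, dp[2]=2, dp[3]=3, dp[4]=1, dp[5]=2, dp[6]=3
Minimum coins for 6 = 3


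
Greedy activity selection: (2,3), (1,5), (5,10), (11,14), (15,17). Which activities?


Greedy: pick earliest-ending, then skip overlaps.
Selected (4 activities): [(2, 3), (5, 10), (11, 14), (15, 17)]


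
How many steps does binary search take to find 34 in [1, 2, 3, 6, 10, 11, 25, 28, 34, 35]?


Search for 34:
[0,9] mid=4 arr[4]=10
[5,9] mid=7 arr[7]=28
[8,9] mid=8 arr[8]=34
Total: 3 comparisons


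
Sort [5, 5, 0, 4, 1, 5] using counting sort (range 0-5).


Count array: [1, 1, 0, 0, 1, 3]
Reconstruct: [0, 1, 4, 5, 5, 5]


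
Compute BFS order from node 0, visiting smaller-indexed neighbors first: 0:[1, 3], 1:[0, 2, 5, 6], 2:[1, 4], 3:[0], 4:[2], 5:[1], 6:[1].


BFS queue: start with [0]
Visit order: [0, 1, 3, 2, 5, 6, 4]


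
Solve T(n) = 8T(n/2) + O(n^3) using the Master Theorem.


a=8, b=2, c=3. log_2(8)=3 = c=3. Case 2: O(n^c log n) = O(n^3 log n)
Complexity: O(n^3 log n)


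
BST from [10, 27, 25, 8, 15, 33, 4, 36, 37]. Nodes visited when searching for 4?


BST root = 10
Search for 4: compare at each node
Path: [10, 8, 4]


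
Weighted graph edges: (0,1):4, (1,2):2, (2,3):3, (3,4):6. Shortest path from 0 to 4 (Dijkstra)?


Dijkstra from 0:
Distances: {0: 0, 1: 4, 2: 6, 3: 9, 4: 15}
Shortest distance to 4 = 15, path = [0, 1, 2, 3, 4]


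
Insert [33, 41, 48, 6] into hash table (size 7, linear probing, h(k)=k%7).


Insertions: 33->slot 5; 41->slot 6; 48->slot 0; 6->slot 1
Table: [48, 6, None, None, None, 33, 41]


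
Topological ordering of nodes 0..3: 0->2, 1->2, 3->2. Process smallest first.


Kahn's algorithm, process smallest node first
Order: [0, 1, 3, 2]


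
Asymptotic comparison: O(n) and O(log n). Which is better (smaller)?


logarithmic grows slower than linear
O(log n) is asymptotically smaller; O(n) grows faster


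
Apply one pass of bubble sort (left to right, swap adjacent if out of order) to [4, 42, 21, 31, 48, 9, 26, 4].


After one pass: [4, 21, 31, 42, 9, 26, 4, 48]


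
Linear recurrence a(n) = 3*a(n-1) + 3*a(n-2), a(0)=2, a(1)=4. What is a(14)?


Build bottom-up:
...a(12)=10744002, a(13)=40733604, a(14)=3*40733604+3*10744002=154432818


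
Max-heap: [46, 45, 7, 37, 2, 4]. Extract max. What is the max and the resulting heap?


Max = 46
Replace root with last, heapify down
Resulting heap: [45, 37, 7, 4, 2]


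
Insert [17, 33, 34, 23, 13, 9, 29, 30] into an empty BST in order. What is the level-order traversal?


Root = 17; build tree by BST insertion.
Level-Order traversal: [17, 13, 33, 9, 23, 34, 29, 30]


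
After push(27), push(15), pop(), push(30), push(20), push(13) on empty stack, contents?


push(27) -> [27]
push(15) -> [27, 15]
pop() returns 15 -> [27]
push(30) -> [27, 30]
push(20) -> [27, 30, 20]
push(13) -> [27, 30, 20, 13]
Final stack (bottom to top): [27, 30, 20, 13]


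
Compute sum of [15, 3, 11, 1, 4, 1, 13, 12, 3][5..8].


Prefix sums: [0, 15, 18, 29, 30, 34, 35, 48, 60, 63]
Sum[5..8] = prefix[9] - prefix[5] = 63 - 34 = 29


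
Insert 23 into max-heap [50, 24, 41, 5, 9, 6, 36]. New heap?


Append 23: [50, 24, 41, 5, 9, 6, 36, 23]
Bubble up: swap idx 7(23) with idx 3(5)
Result: [50, 24, 41, 23, 9, 6, 36, 5]


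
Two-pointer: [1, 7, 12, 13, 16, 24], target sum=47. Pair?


Two pointers: lo=0, hi=5
No pair sums to 47


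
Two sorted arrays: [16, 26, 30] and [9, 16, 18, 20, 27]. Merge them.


Compare heads, take smaller each step.
Merged: [9, 16, 16, 18, 20, 26, 27, 30]


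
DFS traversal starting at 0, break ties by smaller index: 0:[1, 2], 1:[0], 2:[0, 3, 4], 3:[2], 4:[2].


DFS stack-based: start with [0]
Visit order: [0, 1, 2, 3, 4]


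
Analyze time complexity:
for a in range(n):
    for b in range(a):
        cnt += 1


Per nesting level: O(n) * O(n) [triangular over a] = O(n^2)
Complexity: O(n^2)


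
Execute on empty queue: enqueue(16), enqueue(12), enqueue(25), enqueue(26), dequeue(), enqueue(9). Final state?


enqueue(16) -> [16]
enqueue(12) -> [16, 12]
enqueue(25) -> [16, 12, 25]
enqueue(26) -> [16, 12, 25, 26]
dequeue() returns 16 -> [12, 25, 26]
enqueue(9) -> [12, 25, 26, 9]
Final queue (front to back): [12, 25, 26, 9]


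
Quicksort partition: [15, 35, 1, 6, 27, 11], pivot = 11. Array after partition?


Elements <= 11 go left of pivot.
Result: [1, 6, 11, 35, 27, 15], pivot at index 2


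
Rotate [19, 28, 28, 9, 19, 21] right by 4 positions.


Right rotate by 4: [28, 9, 19, 21, 19, 28]


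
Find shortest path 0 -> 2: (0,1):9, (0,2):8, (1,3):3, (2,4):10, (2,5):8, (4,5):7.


Dijkstra from 0:
Distances: {0: 0, 1: 9, 2: 8, 3: 12, 4: 18, 5: 16}
Shortest distance to 2 = 8, path = [0, 2]


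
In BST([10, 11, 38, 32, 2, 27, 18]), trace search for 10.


BST root = 10
Search for 10: compare at each node
Path: [10]


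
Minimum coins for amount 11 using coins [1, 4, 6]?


dp[0]=0; dp[i]=1+min(dp[i-c] for c in coins)
...dp[6]=1, dp[7]=2, dp[8]=2, dp[9]=3, dp[10]=2, dp[11]=3
Minimum coins for 11 = 3


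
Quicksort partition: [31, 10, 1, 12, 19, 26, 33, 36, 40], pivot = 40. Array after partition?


Elements <= 40 go left of pivot.
Result: [31, 10, 1, 12, 19, 26, 33, 36, 40], pivot at index 8


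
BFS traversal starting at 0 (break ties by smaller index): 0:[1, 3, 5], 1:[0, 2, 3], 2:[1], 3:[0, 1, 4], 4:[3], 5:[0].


BFS queue: start with [0]
Visit order: [0, 1, 3, 5, 2, 4]


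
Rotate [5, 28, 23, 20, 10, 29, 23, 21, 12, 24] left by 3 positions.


Left rotate by 3: [20, 10, 29, 23, 21, 12, 24, 5, 28, 23]


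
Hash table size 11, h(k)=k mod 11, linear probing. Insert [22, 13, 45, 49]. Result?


Insertions: 22->slot 0; 13->slot 2; 45->slot 1; 49->slot 5
Table: [22, 45, 13, None, None, 49, None, None, None, None, None]


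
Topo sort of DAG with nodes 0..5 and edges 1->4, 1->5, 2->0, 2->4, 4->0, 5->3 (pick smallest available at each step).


Kahn's algorithm, process smallest node first
Order: [1, 2, 4, 0, 5, 3]


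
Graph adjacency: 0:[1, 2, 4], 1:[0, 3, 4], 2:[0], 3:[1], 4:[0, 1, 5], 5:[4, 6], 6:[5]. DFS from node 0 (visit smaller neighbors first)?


DFS stack-based: start with [0]
Visit order: [0, 1, 3, 4, 5, 6, 2]


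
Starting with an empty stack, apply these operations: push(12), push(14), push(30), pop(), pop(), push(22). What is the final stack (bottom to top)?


push(12) -> [12]
push(14) -> [12, 14]
push(30) -> [12, 14, 30]
pop() returns 30 -> [12, 14]
pop() returns 14 -> [12]
push(22) -> [12, 22]
Final stack (bottom to top): [12, 22]


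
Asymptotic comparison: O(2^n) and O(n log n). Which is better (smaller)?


linearithmic grows slower than exponential
O(n log n) is asymptotically smaller; O(2^n) grows faster


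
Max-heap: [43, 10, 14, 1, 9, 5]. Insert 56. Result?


Append 56: [43, 10, 14, 1, 9, 5, 56]
Bubble up: swap idx 6(56) with idx 2(14); swap idx 2(56) with idx 0(43)
Result: [56, 10, 43, 1, 9, 5, 14]


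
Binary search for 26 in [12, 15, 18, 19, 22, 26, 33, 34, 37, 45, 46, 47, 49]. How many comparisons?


Search for 26:
[0,12] mid=6 arr[6]=33
[0,5] mid=2 arr[2]=18
[3,5] mid=4 arr[4]=22
[5,5] mid=5 arr[5]=26
Total: 4 comparisons


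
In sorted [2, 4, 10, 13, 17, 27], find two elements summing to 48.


Two pointers: lo=0, hi=5
No pair sums to 48


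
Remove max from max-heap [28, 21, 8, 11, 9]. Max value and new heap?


Max = 28
Replace root with last, heapify down
Resulting heap: [21, 11, 8, 9]


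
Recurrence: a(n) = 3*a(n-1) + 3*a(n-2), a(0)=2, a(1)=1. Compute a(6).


Build bottom-up:
...a(4)=117, a(5)=441, a(6)=3*441+3*117=1674


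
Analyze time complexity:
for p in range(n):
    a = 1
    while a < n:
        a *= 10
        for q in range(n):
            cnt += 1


Per nesting level: O(n) * O(log n) * O(n) = O(n^2 log n)
Complexity: O(n^2 log n)


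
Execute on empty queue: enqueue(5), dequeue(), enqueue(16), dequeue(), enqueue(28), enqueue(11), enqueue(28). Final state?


enqueue(5) -> [5]
dequeue() returns 5 -> []
enqueue(16) -> [16]
dequeue() returns 16 -> []
enqueue(28) -> [28]
enqueue(11) -> [28, 11]
enqueue(28) -> [28, 11, 28]
Final queue (front to back): [28, 11, 28]


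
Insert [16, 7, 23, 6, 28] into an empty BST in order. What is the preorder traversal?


Root = 16; build tree by BST insertion.
Preorder traversal: [16, 7, 6, 23, 28]


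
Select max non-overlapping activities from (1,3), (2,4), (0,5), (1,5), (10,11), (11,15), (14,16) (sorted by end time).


Greedy: pick earliest-ending, then skip overlaps.
Selected (3 activities): [(1, 3), (10, 11), (11, 15)]


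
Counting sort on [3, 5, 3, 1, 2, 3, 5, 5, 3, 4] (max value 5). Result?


Count array: [0, 1, 1, 4, 1, 3]
Reconstruct: [1, 2, 3, 3, 3, 3, 4, 5, 5, 5]


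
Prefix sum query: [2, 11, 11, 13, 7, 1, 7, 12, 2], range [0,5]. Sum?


Prefix sums: [0, 2, 13, 24, 37, 44, 45, 52, 64, 66]
Sum[0..5] = prefix[6] - prefix[0] = 45 - 0 = 45


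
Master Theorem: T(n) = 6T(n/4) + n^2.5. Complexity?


a=6, b=4, c=2.5. log_4(6)=1.292 < c=2.5. Case 3: O(n^c) = O(n^2.500)
Complexity: O(n^2.500)


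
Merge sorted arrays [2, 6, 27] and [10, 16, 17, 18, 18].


Compare heads, take smaller each step.
Merged: [2, 6, 10, 16, 17, 18, 18, 27]


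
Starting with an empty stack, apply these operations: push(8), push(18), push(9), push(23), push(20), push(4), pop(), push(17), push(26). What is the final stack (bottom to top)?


push(8) -> [8]
push(18) -> [8, 18]
push(9) -> [8, 18, 9]
push(23) -> [8, 18, 9, 23]
push(20) -> [8, 18, 9, 23, 20]
push(4) -> [8, 18, 9, 23, 20, 4]
pop() returns 4 -> [8, 18, 9, 23, 20]
push(17) -> [8, 18, 9, 23, 20, 17]
push(26) -> [8, 18, 9, 23, 20, 17, 26]
Final stack (bottom to top): [8, 18, 9, 23, 20, 17, 26]
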